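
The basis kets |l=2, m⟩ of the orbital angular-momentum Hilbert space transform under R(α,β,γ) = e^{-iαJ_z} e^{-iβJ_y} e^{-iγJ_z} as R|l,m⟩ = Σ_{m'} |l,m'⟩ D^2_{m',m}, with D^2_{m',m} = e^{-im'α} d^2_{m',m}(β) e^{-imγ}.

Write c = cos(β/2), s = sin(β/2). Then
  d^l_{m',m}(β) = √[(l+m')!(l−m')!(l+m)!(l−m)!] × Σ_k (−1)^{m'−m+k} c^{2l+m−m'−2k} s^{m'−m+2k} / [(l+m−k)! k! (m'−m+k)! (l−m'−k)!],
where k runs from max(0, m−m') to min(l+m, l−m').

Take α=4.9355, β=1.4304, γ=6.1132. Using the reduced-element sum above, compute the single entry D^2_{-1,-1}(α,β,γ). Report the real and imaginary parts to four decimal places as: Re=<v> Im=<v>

Re=-0.0218 Im=0.4099

First d^2_{-1,-1}(β=1.4304), then the phase factors e^{-i(-1)α} and e^{-i(-1)γ}:
Half-angle: c=0.754962, s=0.655768. N=√(1·6·1·6)=6.000000
k: max(0,(-1)−(-1))=0 … min(2+(-1),2−(-1))=1
  k=0: (−1)^0·6.0000/(6)·0.7550^4·0.6558^0 = +0.324863
  k=1: (−1)^1·6.0000/(2)·0.7550^2·0.6558^2 = -0.735314
d^2_{-1,-1}(1.4304) = +0.324863 -0.735314 = -0.410450
Attach z-rotation phases: D = e^{-i(-1)(4.9355)}·(-0.410450)·e^{-i(-1)(6.1132)} = -0.021795+0.409871i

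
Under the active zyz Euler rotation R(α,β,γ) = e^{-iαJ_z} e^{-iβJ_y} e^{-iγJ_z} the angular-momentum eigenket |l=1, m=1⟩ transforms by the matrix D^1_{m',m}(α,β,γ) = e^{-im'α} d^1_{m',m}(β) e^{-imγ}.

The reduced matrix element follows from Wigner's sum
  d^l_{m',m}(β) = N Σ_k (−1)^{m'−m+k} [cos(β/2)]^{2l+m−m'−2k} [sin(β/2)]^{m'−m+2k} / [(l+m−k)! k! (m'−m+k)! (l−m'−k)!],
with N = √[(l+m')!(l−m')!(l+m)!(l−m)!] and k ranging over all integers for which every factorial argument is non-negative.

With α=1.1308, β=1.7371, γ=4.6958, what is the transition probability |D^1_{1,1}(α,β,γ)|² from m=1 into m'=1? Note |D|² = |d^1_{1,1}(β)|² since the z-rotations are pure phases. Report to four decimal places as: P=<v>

First d^1_{1,1}(β=1.7371), then the phase factors e^{-i(1)α} and e^{-i(1)γ}:
c=cos(1.7371/2)=0.645934, s=sin(1.7371/2)=0.763393; N=√[2·1·2·1]=2.000000
Admissible k: 0..0 (factorial args all ≥0)
  k=0: (−1)^0·2.0000/(2)·0.6459^2·0.7634^0 = +0.417231
d^1_{1,1}(1.7371) = +0.417231
|D^1_{1,1}|² = |d^1_{1,1}(β)|² = (+0.417231)² = 0.174082 (the z-rotation phases have unit modulus)

P=0.1741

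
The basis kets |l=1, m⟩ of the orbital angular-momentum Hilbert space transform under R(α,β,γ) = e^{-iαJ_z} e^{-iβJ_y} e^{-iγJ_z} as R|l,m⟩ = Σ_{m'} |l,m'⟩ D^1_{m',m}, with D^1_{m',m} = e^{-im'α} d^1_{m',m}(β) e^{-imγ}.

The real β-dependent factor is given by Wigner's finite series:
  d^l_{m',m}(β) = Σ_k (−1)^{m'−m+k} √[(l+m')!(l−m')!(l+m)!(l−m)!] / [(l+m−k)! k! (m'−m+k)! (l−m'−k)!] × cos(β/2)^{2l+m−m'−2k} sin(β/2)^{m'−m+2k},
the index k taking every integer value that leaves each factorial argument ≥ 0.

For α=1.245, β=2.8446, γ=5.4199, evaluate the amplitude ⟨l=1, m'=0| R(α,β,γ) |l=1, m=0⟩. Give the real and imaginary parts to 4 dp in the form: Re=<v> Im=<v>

Re=-0.9562 Im=0.0000

First d^1_{0,0}(β=2.8446), then the phase factors e^{-i(0)α} and e^{-i(0)γ}:
With c≡cos(β/2)=0.147951 and s≡sin(β/2)=0.988995, N=[1·1·1·1]^{1/2}=1.000000
Admissible k: 0..1 (factorial args all ≥0)
  k=0: (−1)^0·1.0000/(1)·0.1480^2·0.9890^0 = +0.021890
  k=1: (−1)^1·1.0000/(1)·0.1480^0·0.9890^2 = -0.978110
d^1_{0,0}(2.8446) = +0.021890 -0.978110 = -0.956221
Attach z-rotation phases: D = e^{-i(0)(1.245)}·(-0.956221)·e^{-i(0)(5.4199)} = -0.956221+0.000000i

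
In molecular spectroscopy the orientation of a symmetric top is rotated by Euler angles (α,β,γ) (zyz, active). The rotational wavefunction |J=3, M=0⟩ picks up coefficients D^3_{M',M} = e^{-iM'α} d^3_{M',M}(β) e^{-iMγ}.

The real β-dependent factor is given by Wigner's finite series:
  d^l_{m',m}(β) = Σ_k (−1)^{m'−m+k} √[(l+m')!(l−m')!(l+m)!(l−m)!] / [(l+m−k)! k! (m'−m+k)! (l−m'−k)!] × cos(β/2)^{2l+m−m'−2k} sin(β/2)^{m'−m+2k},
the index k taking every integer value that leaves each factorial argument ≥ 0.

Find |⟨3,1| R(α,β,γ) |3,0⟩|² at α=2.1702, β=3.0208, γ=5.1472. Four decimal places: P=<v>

Split into d^3_{1,0}(β=3.0208) × two z-phases.
c=cos(3.0208/2)=0.060360, s=sin(3.0208/2)=0.998177; N=√[24·2·6·6]=41.569219
k: max(0,(0)−(1))=0 … min(3+(0),3−(1))=2
  k=0: (−1)^1·41.5692/(12)·0.0604^5·0.9982^1 = -0.000003
  k=1: (−1)^2·41.5692/(4)·0.0604^3·0.9982^3 = +0.002273
  k=2: (−1)^3·41.5692/(12)·0.0604^1·0.9982^5 = -0.207193
d^3_{1,0}(3.0208) = -0.000003 +0.002273 -0.207193 = -0.204922
|D^3_{1,0}|² = |d^3_{1,0}(β)|² = (-0.204922)² = 0.041993 (the z-rotation phases have unit modulus)

P=0.0420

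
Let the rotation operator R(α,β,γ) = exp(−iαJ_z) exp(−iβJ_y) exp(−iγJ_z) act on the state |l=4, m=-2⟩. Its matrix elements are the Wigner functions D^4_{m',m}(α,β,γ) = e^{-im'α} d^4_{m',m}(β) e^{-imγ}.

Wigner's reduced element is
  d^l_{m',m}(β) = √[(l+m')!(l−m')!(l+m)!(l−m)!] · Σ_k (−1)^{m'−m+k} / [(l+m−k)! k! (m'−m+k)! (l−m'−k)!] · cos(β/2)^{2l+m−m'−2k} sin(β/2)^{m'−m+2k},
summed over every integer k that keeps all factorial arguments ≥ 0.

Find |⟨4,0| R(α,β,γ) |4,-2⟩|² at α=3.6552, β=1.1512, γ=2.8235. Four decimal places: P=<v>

P=0.0028

First d^4_{0,-2}(β=1.1512), then the phase factors e^{-i(0)α} and e^{-i(-2)γ}:
c=cos(1.1512/2)=0.838866, s=sin(1.1512/2)=0.544338; N=√[24·24·2·720]=910.735966
Admissible k: 0..2 (factorial args all ≥0)
  k=0: (−1)^2·910.7360/(96)·0.8389^6·0.5443^2 = +0.979522
  k=1: (−1)^3·910.7360/(36)·0.8389^4·0.5443^4 = -1.099855
  k=2: (−1)^4·910.7360/(96)·0.8389^2·0.5443^6 = +0.173668
d^4_{0,-2}(1.1512) = +0.979522 -1.099855 +0.173668 = +0.053335
|D^4_{0,-2}|² = |d^4_{0,-2}(β)|² = (+0.053335)² = 0.002845 (the z-rotation phases have unit modulus)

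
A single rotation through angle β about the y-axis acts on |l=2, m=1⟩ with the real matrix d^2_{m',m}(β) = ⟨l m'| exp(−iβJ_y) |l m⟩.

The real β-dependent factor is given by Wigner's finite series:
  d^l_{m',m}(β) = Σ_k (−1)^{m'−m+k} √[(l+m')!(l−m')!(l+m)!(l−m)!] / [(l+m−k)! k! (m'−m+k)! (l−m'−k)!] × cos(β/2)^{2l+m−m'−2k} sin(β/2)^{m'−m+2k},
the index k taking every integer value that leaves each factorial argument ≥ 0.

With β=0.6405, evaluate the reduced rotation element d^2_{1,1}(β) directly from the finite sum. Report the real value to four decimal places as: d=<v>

d^2_{1,1}(β=0.6405) via Wigner's sum:
c=cos(0.6405/2)=0.949157, s=sin(0.6405/2)=0.314804; N=√[6·1·6·1]=6.000000
The bounds max(0,m−m')=0 and min(l+m,l−m')=1 give 2 terms
  k=0: (−1)^0·6.0000/(6)·0.9492^4·0.3148^0 = +0.811618
  k=1: (−1)^1·6.0000/(2)·0.9492^2·0.3148^2 = -0.267841
d^2_{1,1}(0.6405) = +0.811618 -0.267841 = +0.543777

d=0.5438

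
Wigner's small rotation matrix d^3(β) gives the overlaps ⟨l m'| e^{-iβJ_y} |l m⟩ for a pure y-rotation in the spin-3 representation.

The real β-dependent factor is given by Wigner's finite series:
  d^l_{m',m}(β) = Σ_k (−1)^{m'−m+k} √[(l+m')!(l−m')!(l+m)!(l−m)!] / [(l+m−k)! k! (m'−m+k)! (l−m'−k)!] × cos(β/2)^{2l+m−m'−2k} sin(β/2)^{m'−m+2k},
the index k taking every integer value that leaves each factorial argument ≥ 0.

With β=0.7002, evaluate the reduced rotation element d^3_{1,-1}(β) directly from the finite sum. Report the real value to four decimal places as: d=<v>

d=0.4535

d^3_{1,-1}(β=0.7002) via Wigner's sum:
c=cos(0.7002/2)=0.939338, s=sin(0.7002/2)=0.342992; N=√[24·2·2·24]=48.000000
Admissible k: 0..2 (factorial args all ≥0)
  k=0: (−1)^2·48.0000/(8)·0.9393^4·0.3430^2 = +0.549550
  k=1: (−1)^3·48.0000/(6)·0.9393^2·0.3430^4 = -0.097694
  k=2: (−1)^4·48.0000/(48)·0.9393^0·0.3430^6 = +0.001628
d^3_{1,-1}(0.7002) = +0.549550 -0.097694 +0.001628 = +0.453484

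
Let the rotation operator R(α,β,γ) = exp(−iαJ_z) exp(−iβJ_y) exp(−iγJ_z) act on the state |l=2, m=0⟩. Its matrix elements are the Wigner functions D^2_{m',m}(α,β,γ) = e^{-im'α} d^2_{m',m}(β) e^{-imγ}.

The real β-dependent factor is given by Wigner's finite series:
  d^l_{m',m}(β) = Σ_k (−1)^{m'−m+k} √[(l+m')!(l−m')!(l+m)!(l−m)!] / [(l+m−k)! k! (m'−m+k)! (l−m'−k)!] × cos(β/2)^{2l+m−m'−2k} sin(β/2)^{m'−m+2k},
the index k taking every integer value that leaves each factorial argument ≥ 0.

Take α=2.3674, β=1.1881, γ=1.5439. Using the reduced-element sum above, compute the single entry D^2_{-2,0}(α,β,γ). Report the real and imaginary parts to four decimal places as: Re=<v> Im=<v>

Re=0.0118 Im=-0.5268

First d^2_{-2,0}(β=1.1881), then the phase factors e^{-i(-2)α} and e^{-i(0)γ}:
Half-angle: c=0.828681, s=0.559722. N=√(1·24·2·2)=9.797959
The bounds max(0,m−m')=2 and min(l+m,l−m')=2 give 1 term
  k=2: (−1)^0·9.7980/(4)·0.8287^2·0.5597^2 = +0.526980
d^2_{-2,0}(1.1881) = +0.526980
Attach z-rotation phases: D = e^{-i(-2)(2.3674)}·(+0.526980)·e^{-i(0)(1.5439)} = +0.011809-0.526848i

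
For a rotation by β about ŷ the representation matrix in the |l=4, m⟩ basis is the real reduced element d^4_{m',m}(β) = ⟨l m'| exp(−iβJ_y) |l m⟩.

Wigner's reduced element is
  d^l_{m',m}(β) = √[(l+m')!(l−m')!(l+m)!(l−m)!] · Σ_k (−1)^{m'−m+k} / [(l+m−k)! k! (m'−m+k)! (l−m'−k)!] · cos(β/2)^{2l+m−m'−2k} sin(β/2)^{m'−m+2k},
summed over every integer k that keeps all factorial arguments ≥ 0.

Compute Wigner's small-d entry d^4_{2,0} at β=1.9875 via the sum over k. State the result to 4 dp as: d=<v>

d=0.0485

d^4_{2,0}(β=1.9875) via Wigner's sum:
c=cos(1.9875/2)=0.545551, s=sin(1.9875/2)=0.838078; N=√[720·2·24·24]=910.735966
Admissible k: 0..2 (factorial args all ≥0)
  k=0: (−1)^2·910.7360/(96)·0.5456^6·0.8381^2 = +0.175672
  k=1: (−1)^3·910.7360/(36)·0.5456^4·0.8381^4 = -1.105524
  k=2: (−1)^4·910.7360/(96)·0.5456^2·0.8381^6 = +0.978357
d^4_{2,0}(1.9875) = +0.175672 -1.105524 +0.978357 = +0.048505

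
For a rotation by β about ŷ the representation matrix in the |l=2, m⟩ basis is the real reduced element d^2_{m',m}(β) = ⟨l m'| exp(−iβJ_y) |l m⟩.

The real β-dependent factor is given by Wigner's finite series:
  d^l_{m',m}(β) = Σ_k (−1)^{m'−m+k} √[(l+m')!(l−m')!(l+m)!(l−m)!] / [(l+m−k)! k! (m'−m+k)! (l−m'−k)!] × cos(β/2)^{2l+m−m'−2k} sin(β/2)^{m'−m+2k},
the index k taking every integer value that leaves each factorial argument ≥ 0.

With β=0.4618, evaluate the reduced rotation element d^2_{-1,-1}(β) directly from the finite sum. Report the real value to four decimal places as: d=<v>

d=0.7491

d^2_{-1,-1}(β=0.4618) via Wigner's sum:
Half-angle: c=0.973461, s=0.228854. N=√(1·6·1·6)=6.000000
k: max(0,(-1)−(-1))=0 … min(2+(-1),2−(-1))=1
  k=0: (−1)^0·6.0000/(6)·0.9735^4·0.2289^0 = +0.897995
  k=1: (−1)^1·6.0000/(2)·0.9735^2·0.2289^2 = -0.148893
d^2_{-1,-1}(0.4618) = +0.897995 -0.148893 = +0.749102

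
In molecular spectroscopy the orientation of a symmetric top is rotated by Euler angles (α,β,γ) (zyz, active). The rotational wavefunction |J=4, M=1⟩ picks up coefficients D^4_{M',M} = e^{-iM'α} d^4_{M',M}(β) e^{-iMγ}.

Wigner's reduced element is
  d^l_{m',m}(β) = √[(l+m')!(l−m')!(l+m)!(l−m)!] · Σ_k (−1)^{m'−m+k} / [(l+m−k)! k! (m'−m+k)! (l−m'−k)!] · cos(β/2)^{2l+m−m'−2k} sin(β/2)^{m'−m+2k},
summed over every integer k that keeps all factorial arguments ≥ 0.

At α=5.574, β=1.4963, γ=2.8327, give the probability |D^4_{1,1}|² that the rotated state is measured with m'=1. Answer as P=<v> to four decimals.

First d^4_{1,1}(β=1.4963), then the phase factors e^{-i(1)α} and e^{-i(1)γ}:
Half-angle: c=0.732949, s=0.680284. N=√(120·6·120·6)=720.000000
Admissible k: 0..3 (factorial args all ≥0)
  k=0: (−1)^0·720.0000/(720)·0.7329^8·0.6803^0 = +0.083289
  k=1: (−1)^1·720.0000/(48)·0.7329^6·0.6803^2 = -1.076250
  k=2: (−1)^2·720.0000/(24)·0.7329^4·0.6803^4 = +1.854285
  k=3: (−1)^3·720.0000/(72)·0.7329^2·0.6803^6 = -0.532462
d^4_{1,1}(1.4963) = +0.083289 -1.076250 +1.854285 -0.532462 = +0.328862
|D^4_{1,1}|² = |d^4_{1,1}(β)|² = (+0.328862)² = 0.108150 (the z-rotation phases have unit modulus)

P=0.1082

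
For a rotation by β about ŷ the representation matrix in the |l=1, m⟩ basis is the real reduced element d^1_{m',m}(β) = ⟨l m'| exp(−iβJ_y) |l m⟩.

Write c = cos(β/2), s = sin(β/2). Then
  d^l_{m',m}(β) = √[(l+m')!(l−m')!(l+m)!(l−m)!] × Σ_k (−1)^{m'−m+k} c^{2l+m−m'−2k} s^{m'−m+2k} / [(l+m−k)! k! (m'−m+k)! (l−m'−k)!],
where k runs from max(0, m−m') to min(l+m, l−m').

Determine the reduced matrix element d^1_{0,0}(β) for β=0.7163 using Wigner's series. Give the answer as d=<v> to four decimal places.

d=0.7542

d^1_{0,0}(β=0.7163) via Wigner's sum:
Half-angle: c=0.936547, s=0.350542. N=√(1·1·1·1)=1.000000
k∈{0,1} keeps every argument non-negative
  k=0: (−1)^0·1.0000/(1)·0.9365^2·0.3505^0 = +0.877120
  k=1: (−1)^1·1.0000/(1)·0.9365^0·0.3505^2 = -0.122880
d^1_{0,0}(0.7163) = +0.877120 -0.122880 = +0.754240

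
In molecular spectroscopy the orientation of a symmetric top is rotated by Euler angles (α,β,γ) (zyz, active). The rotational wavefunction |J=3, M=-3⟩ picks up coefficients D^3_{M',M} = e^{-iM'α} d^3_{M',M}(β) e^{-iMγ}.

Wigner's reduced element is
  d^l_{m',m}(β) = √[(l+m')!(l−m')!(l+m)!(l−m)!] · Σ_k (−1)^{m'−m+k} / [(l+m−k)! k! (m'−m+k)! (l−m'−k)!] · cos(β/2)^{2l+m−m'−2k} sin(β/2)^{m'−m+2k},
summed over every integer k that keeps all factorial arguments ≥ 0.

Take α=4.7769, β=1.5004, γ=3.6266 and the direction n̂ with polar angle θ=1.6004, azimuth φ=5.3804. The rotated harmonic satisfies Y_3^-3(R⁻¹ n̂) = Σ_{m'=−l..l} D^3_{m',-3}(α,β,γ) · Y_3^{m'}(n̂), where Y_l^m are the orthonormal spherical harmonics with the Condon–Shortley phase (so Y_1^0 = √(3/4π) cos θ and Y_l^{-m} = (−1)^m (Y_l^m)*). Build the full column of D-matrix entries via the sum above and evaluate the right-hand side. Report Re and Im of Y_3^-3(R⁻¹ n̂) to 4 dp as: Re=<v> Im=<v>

Re=0.0743 Im=0.0265

Need the full column D^3_{m',-3} for m'=−3..3 at α=4.7769, β=1.5004, γ=3.6266.
cos(β/2)=0.731553, sin(β/2)=0.681785
d^3_{-3,-3}: single k=0 term ⇒ +0.153276;  D = +0.152812+0.011907i
d^3_{-2,-3}: single k=0 term ⇒ -0.349905;  D = +0.004635-0.349875i
d^3_{-1,-3}: single k=0 term ⇒ +0.515612;  D = -0.514934+0.026420i
d^3_{0,-3}: single k=0 term ⇒ -0.554874;  D = +0.064097+0.551159i
d^3_{1,-3}: single k=0 term ⇒ +0.447844;  D = +0.440585-0.080303i
d^3_{2,-3}: single k=0 term ⇒ -0.263972;  D = -0.063976-0.256103i
d^3_{3,-3}: single k=0 term ⇒ +0.100435;  D = -0.095669+0.030572i
Y_3^{m'}(θ=1.6004,φ=5.3804) and Σ D·Y over m':
  (+0.1528+0.0119i)·(-0.3782+0.1749i)  (+0.0046-0.3499i)·(+0.0070-0.0294i)  (-0.5149+0.0264i)·(-0.1992-0.2525i)  (+0.0641+0.5512i)·(+0.0331+0.0000i)  (+0.4406-0.0803i)·(+0.1992-0.2525i)  (-0.0640-0.2561i)·(+0.0070+0.0294i)  (-0.0957+0.0306i)·(+0.3782+0.1749i)
Y_3^-3(R⁻¹ n̂) = +0.074302+0.026526i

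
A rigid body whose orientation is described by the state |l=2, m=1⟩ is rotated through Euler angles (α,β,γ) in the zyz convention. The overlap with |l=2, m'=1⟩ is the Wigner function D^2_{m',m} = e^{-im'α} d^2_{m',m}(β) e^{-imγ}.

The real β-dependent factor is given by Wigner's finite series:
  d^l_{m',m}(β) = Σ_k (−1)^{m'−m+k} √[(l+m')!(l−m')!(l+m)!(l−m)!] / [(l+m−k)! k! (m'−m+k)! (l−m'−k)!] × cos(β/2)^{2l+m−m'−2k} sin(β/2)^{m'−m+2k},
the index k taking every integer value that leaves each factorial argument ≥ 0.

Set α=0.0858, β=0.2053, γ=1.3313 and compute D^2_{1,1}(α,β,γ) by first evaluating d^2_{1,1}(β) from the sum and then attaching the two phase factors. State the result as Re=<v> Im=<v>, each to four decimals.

Re=0.1451 Im=-0.9368

First d^2_{1,1}(β=0.2053), then the phase factors e^{-i(1)α} and e^{-i(1)γ}:
c=cos(0.2053/2)=0.994736, s=sin(0.2053/2)=0.102470; N=√[6·1·6·1]=6.000000
k∈{0,1} keeps every argument non-negative
  k=0: (−1)^0·6.0000/(6)·0.9947^4·0.1025^0 = +0.979110
  k=1: (−1)^1·6.0000/(2)·0.9947^2·0.1025^2 = -0.031169
d^2_{1,1}(0.2053) = +0.979110 -0.031169 = +0.947941
D = (+0.996321-0.085695i)·(+0.947941)·(+0.237213-0.971458i) = +0.145122-0.936766i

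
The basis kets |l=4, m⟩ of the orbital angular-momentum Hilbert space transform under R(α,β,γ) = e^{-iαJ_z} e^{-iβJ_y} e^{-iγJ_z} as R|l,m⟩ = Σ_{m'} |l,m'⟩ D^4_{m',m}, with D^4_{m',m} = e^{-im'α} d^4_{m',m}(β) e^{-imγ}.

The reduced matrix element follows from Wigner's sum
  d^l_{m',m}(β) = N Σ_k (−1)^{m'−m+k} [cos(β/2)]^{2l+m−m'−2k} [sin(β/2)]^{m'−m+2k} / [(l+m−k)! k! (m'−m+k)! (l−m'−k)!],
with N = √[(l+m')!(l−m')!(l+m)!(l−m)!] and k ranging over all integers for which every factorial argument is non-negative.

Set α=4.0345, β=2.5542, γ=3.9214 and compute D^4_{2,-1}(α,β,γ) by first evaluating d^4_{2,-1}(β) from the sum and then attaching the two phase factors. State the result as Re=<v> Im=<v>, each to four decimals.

First d^4_{2,-1}(β=2.5542), then the phase factors e^{-i(2)α} and e^{-i(-1)γ}:
With c≡cos(β/2)=0.289492 and s≡sin(β/2)=0.957180, N=[720·2·6·120]^{1/2}=1018.233765
k∈{0,1,2} keeps every argument non-negative
  k=0: (−1)^3·1018.2338/(72)·0.2895^5·0.9572^3 = -0.025216
  k=1: (−1)^4·1018.2338/(48)·0.2895^3·0.9572^5 = +0.413510
  k=2: (−1)^5·1018.2338/(240)·0.2895^1·0.9572^7 = -0.904127
d^4_{2,-1}(2.5542) = -0.025216 +0.413510 -0.904127 = -0.515834
Attach z-rotation phases: D = e^{-i(2)(4.0345)}·(-0.515834)·e^{-i(-1)(3.9214)} = +0.276094-0.435726i

Re=0.2761 Im=-0.4357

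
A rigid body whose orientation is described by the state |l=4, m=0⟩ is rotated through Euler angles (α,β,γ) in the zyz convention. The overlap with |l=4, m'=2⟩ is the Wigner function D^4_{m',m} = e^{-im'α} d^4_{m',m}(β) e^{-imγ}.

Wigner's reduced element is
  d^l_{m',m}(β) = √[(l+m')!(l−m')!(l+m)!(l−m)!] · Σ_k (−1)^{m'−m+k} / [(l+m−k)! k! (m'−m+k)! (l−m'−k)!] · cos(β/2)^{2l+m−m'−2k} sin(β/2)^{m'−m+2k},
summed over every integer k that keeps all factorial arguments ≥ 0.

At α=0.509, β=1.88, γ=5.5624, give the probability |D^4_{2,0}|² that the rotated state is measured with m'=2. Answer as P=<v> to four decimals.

P=0.0159

D^4_{2,0}(0.509,1.88,5.5624) = e^{-i·2·0.509}·d^4_{2,0}(1.88)·e^{-i·0·5.5624}. Compute d first:
Half-angle: c=0.589788, s=0.807558. N=√(720·2·24·24)=910.735966
k∈{0,1,2} keeps every argument non-negative
  k=0: (−1)^2·910.7360/(96)·0.5898^6·0.8076^2 = +0.260402
  k=1: (−1)^3·910.7360/(36)·0.5898^4·0.8076^4 = -1.301874
  k=2: (−1)^4·910.7360/(96)·0.5898^2·0.8076^6 = +0.915284
d^4_{2,0}(1.88) = +0.260402 -1.301874 +0.915284 = -0.126188
|D^4_{2,0}|² = |d^4_{2,0}(β)|² = (-0.126188)² = 0.015923 (the z-rotation phases have unit modulus)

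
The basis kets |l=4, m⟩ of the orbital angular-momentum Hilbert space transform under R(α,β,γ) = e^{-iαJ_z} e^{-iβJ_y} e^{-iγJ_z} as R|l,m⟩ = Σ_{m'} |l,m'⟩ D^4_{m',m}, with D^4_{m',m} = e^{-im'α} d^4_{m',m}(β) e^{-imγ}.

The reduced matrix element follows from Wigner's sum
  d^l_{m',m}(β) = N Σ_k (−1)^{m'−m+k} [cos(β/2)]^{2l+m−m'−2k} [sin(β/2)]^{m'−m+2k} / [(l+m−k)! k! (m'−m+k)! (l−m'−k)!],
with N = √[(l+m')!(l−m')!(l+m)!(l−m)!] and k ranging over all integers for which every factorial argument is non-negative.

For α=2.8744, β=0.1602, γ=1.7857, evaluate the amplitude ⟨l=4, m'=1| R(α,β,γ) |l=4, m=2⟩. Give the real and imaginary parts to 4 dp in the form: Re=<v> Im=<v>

Re=0.3170 Im=-0.0520

D^4_{1,2}(2.8744,0.1602,1.7857) = e^{-i·1·2.8744}·d^4_{1,2}(0.1602)·e^{-i·2·1.7857}. Compute d first:
With c≡cos(β/2)=0.996794 and s≡sin(β/2)=0.080014, N=[120·6·720·2]^{1/2}=1018.233765
Admissible k: 1..3 (factorial args all ≥0)
  k=1: (−1)^0·1018.2338/(240)·0.9968^7·0.0800^1 = +0.331926
  k=2: (−1)^1·1018.2338/(48)·0.9968^5·0.0800^3 = -0.010694
  k=3: (−1)^2·1018.2338/(72)·0.9968^3·0.0800^5 = +0.000046
d^4_{1,2}(0.1602) = +0.331926 -0.010694 +0.000046 = +0.321278
D = (-0.964516-0.264025i)·(+0.321278)·(-0.909046+0.416696i) = +0.317040-0.052015i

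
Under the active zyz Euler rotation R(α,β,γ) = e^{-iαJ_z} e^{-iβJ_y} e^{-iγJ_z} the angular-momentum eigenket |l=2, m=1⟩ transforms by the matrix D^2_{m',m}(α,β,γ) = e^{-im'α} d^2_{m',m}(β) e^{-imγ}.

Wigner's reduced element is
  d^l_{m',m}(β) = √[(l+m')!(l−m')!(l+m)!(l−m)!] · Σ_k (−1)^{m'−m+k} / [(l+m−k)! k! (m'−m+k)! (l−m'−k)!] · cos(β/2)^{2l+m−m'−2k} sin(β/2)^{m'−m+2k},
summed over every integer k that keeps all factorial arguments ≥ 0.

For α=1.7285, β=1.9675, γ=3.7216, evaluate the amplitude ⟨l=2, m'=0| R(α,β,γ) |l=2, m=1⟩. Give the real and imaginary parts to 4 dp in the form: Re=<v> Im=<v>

Split into d^2_{0,1}(β=1.9675) × two z-phases.
Half-angle: c=0.553904, s=0.832580. N=√(2·2·6·1)=4.898979
The bounds max(0,m−m')=1 and min(l+m,l−m')=2 give 2 terms
  k=1: (−1)^0·4.8990/(2)·0.5539^3·0.8326^1 = +0.346582
  k=2: (−1)^1·4.8990/(2)·0.5539^1·0.8326^3 = -0.783049
d^2_{0,1}(1.9675) = +0.346582 -0.783049 = -0.436467
D = (+1.000000+0.000000i)·(-0.436467)·(-0.836459+0.548030i) = +0.365086-0.239197i

Re=0.3651 Im=-0.2392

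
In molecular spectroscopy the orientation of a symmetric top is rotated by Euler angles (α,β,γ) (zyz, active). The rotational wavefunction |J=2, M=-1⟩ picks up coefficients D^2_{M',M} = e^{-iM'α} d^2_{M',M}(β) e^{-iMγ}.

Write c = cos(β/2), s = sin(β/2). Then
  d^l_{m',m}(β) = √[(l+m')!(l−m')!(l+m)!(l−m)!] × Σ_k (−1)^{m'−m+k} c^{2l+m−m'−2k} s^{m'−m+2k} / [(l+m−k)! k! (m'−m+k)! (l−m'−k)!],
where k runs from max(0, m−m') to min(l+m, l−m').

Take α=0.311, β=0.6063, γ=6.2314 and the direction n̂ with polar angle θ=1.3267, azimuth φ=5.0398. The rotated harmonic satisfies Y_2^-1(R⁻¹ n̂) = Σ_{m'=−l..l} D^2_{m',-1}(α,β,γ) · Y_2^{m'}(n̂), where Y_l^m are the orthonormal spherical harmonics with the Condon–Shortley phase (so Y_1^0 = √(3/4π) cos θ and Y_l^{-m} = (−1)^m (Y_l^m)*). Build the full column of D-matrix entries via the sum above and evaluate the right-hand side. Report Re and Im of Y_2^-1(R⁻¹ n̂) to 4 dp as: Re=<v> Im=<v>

Re=-0.0119 Im=0.1565

Need the full column D^2_{m',-1} for m'=−2..2 at α=0.311, β=0.6063, γ=6.2314.
cos(β/2)=0.954401, sin(β/2)=0.298528
d^2_{-2,-1}: single k=1 term ⇒ +0.519048;  D = +0.436927+0.280189i
d^2_{-1,-1}: k∈[0..1] ⇒ +0.829704 -0.243530 = +0.586174;  D = +0.566591+0.150249i
d^2_{0,-1}: k∈[0..1] ⇒ -0.635701 +0.062196 = -0.573506;  D = -0.572737+0.029686i
d^2_{1,-1}: k∈[0..1] ⇒ +0.243530 -0.007942 = +0.235588;  D = +0.220254-0.083605i
d^2_{2,-1}: single k=0 term ⇒ -0.050783;  D = -0.039685+0.031686i
Y_2^{m'}(θ=1.3267,φ=5.0398) and Σ D·Y over m':
  (+0.4369+0.2802i)·(-0.2885+0.2215i)  (+0.5666+0.1502i)·(+0.0583+0.1716i)  (-0.5727+0.0297i)·(-0.2601+0.0000i)  (+0.2203-0.0836i)·(-0.0583+0.1716i)  (-0.0397+0.0317i)·(-0.2885-0.2215i)
Y_2^-1(R⁻¹ n̂) = -0.011912+0.156490i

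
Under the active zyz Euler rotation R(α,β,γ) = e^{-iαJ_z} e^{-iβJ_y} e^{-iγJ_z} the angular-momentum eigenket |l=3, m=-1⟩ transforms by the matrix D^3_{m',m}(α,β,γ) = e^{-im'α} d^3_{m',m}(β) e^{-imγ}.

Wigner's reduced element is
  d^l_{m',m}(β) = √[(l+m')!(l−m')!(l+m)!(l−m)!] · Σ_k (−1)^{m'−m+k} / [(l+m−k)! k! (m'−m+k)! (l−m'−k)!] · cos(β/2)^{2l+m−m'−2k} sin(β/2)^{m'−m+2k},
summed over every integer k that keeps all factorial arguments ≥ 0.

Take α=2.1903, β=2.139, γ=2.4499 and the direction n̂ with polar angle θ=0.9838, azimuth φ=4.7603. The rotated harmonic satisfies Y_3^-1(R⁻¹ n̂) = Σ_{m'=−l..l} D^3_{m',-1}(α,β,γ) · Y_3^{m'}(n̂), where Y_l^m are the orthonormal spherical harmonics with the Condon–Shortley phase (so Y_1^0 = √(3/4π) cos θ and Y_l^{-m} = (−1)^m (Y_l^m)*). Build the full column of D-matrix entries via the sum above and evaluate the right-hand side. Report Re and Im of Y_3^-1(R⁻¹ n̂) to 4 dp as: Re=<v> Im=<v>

Need the full column D^3_{m',-1} for m'=−3..3 at α=2.1903, β=2.139, γ=2.4499.
cos(β/2)=0.480563, sin(β/2)=0.876960
d^3_{-3,-1}: single k=2 term ⇒ +0.158857;  D = -0.146070+0.062443i
d^3_{-2,-1}: k∈[1..2] ⇒ +0.071077 -0.473391 = -0.402314;  D = -0.343546-0.209363i
d^3_{-1,-1}: k∈[0..2] ⇒ +0.012317 -0.328133 +0.819542 = +0.503726;  D = -0.036332-0.502414i
d^3_{0,-1}: k∈[0..2] ⇒ -0.077861 +0.777861 -0.863457 = -0.163457;  D = +0.125889-0.104259i
d^3_{1,-1}: k∈[0..2] ⇒ +0.246100 -1.092723 +0.454862 = -0.391761;  D = -0.378634-0.100563i
d^3_{2,-1}: k∈[0..1] ⇒ -0.473391 +0.788224 = +0.314833;  D = -0.110879-0.294662i
d^3_{3,-1}: single k=0 term ⇒ +0.529012;  D = -0.294932+0.439169i
Y_3^{m'}(θ=0.9838,φ=4.7603) and Σ D·Y over m':
  (-0.1461+0.0624i)·(-0.0345-0.2383i)  (-0.3435-0.2094i)·(-0.3906+0.0375i)  (-0.0363-0.5024i)·(+0.0069+0.1435i)  (+0.1259-0.1043i)·(-0.3030+0.0000i)  (-0.3786-0.1006i)·(-0.0069+0.1435i)  (-0.1109-0.2947i)·(-0.3906-0.0375i)  (-0.2949+0.4392i)·(+0.0345-0.2383i)
Y_3^-1(R⁻¹ n̂) = +0.339431+0.275531i

Re=0.3394 Im=0.2755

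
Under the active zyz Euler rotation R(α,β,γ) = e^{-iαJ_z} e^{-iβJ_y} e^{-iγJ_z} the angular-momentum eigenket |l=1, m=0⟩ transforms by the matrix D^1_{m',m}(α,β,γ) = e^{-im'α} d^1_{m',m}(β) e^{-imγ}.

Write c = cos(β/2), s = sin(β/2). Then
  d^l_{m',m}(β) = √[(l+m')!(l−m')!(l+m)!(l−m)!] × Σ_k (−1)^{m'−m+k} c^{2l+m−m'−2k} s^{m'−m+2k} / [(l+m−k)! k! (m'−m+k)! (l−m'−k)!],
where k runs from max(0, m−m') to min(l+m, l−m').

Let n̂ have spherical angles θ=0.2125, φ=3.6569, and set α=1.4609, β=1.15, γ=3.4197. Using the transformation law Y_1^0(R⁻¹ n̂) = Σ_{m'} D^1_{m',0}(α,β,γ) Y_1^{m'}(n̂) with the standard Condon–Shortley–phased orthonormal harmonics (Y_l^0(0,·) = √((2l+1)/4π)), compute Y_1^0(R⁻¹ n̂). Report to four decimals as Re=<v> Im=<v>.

Need the full column D^1_{m',0} for m'=−1..1 at α=1.4609, β=1.15, γ=3.4197.
cos(β/2)=0.839192, sin(β/2)=0.543835
d^1_{-1,0}: single k=1 term ⇒ +0.645422;  D = +0.070787+0.641528i
d^1_{0,0}: k∈[0..1] ⇒ +0.704244 -0.295756 = +0.408487;  D = +0.408487+0.000000i
d^1_{1,0}: single k=0 term ⇒ -0.645422;  D = -0.070787+0.641528i
Y_1^{m'}(θ=0.2125,φ=3.6569) and Σ D·Y over m':
  (+0.0708+0.6415i)·(-0.0634+0.0359i)  (+0.4085+0.0000i)·(+0.4776+0.0000i)  (-0.0708+0.6415i)·(+0.0634+0.0359i)
Y_1^0(R⁻¹ n̂) = +0.140049+0.000000i

Re=0.1400 Im=0.0000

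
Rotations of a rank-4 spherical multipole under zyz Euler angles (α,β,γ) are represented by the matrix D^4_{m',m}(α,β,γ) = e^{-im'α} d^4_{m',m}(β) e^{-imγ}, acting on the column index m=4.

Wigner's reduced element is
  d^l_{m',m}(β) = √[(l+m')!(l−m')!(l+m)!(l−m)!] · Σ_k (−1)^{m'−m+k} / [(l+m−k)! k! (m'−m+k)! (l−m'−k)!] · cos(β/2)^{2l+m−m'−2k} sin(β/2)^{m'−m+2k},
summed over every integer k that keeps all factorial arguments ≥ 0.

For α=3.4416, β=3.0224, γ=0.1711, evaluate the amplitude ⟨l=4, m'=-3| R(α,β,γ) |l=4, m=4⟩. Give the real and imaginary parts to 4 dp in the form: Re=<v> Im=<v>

First d^4_{-3,4}(β=3.0224), then the phase factors e^{-i(-3)α} and e^{-i(4)γ}:
c=cos(3.0224/2)=0.059561, s=sin(3.0224/2)=0.998225; N=√[1·5040·40320·1]=14255.272709
k: max(0,(4)−(-3))=7 … min(4+(4),4−(-3))=7
  k=7: (−1)^0·14255.2727/(5040)·0.0596^1·0.9982^7 = +0.166382
d^4_{-3,4}(3.0224) = +0.166382
Attach z-rotation phases: D = e^{-i(-3)(3.4416)}·(+0.166382)·e^{-i(4)(0.1711)} = -0.162529-0.035598i

Re=-0.1625 Im=-0.0356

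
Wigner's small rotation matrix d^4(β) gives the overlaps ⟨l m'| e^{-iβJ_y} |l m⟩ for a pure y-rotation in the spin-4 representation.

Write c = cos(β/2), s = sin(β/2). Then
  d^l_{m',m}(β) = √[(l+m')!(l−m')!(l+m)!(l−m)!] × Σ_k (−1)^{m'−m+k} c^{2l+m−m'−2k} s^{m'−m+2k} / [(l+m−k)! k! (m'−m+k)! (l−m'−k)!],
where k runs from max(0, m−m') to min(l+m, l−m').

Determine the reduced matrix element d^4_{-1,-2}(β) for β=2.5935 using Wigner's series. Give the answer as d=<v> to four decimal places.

d^4_{-1,-2}(β=2.5935) via Wigner's sum:
With c≡cos(β/2)=0.270629 and s≡sin(β/2)=0.962684, N=[6·120·2·720]^{1/2}=1018.233765
k: max(0,(-2)−(-1))=0 … min(4+(-2),4−(-1))=2
  k=0: (−1)^1·1018.2338/(240)·0.2706^7·0.9627^1 = -0.000434
  k=1: (−1)^2·1018.2338/(48)·0.2706^5·0.9627^3 = +0.027474
  k=2: (−1)^3·1018.2338/(72)·0.2706^3·0.9627^5 = -0.231769
d^4_{-1,-2}(2.5935) = -0.000434 +0.027474 -0.231769 = -0.204729

d=-0.2047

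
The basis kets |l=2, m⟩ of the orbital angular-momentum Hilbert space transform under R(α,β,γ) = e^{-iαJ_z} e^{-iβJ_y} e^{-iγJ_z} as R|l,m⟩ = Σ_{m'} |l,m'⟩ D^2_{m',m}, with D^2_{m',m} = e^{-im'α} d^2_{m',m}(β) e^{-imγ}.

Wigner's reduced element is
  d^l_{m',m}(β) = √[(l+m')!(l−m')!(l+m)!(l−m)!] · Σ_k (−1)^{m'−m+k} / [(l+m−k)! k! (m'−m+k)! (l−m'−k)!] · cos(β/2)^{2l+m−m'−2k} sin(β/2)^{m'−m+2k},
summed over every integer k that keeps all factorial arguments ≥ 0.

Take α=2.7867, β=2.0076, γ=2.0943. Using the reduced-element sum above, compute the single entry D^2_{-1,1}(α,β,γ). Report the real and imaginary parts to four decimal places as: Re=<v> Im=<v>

Re=0.0843 Im=0.0699

D^2_{-1,1}(2.7867,2.0076,2.0943) = e^{-i·-1·2.7867}·d^2_{-1,1}(2.0076)·e^{-i·1·2.0943}. Compute d first:
With c≡cos(β/2)=0.537101 and s≡sin(β/2)=0.843518, N=[1·6·6·1]^{1/2}=6.000000
The bounds max(0,m−m')=2 and min(l+m,l−m')=3 give 2 terms
  k=2: (−1)^0·6.0000/(2)·0.5371^2·0.8435^2 = +0.615774
  k=3: (−1)^1·6.0000/(6)·0.5371^0·0.8435^4 = -0.506265
d^2_{-1,1}(2.0076) = +0.615774 -0.506265 = +0.109510
Attach z-rotation phases: D = e^{-i(-1)(2.7867)}·(+0.109510)·e^{-i(1)(2.0943)} = +0.084292+0.069910i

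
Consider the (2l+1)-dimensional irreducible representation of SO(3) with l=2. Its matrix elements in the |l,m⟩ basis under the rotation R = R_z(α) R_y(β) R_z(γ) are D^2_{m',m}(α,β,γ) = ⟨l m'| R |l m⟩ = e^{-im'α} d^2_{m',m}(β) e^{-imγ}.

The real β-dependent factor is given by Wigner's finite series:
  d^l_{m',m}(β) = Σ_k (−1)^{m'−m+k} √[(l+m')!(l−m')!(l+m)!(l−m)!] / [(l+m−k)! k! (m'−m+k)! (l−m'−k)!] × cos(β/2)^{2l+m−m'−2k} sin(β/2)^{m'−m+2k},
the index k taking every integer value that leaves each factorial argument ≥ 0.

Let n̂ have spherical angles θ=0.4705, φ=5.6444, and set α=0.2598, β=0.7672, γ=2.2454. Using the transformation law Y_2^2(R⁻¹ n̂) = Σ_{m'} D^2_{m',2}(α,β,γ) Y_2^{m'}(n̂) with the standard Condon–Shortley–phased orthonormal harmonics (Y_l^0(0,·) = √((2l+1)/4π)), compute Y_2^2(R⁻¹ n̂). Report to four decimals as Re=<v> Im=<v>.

Need the full column D^2_{m',2} for m'=−2..2 at α=0.2598, β=0.7672, γ=2.2454.
cos(β/2)=0.927323, sin(β/2)=0.374261
d^2_{-2,2}: single k=4 term ⇒ +0.019620;  D = -0.013247+0.014473i
d^2_{-1,2}: single k=3 term ⇒ +0.097227;  D = -0.045017+0.086177i
d^2_{0,2}: single k=2 term ⇒ +0.295045;  D = -0.064845+0.287831i
d^2_{1,2}: single k=1 term ⇒ +0.596896;  D = +0.022802+0.596460i
d^2_{2,2}: single k=0 term ⇒ +0.739477;  D = +0.217125+0.706883i
Y_2^{m'}(θ=0.4705,φ=5.6444) and Σ D·Y over m':
  (-0.0132+0.0145i)·(+0.0229+0.0760i)  (-0.0450+0.0862i)·(+0.2506+0.1861i)  (-0.0648+0.2878i)·(+0.4363+0.0000i)  (+0.0228+0.5965i)·(-0.2506+0.1861i)  (+0.2171+0.7069i)·(+0.0229-0.0760i)
Y_2^2(R⁻¹ n̂) = -0.115046-0.007383i

Re=-0.1150 Im=-0.0074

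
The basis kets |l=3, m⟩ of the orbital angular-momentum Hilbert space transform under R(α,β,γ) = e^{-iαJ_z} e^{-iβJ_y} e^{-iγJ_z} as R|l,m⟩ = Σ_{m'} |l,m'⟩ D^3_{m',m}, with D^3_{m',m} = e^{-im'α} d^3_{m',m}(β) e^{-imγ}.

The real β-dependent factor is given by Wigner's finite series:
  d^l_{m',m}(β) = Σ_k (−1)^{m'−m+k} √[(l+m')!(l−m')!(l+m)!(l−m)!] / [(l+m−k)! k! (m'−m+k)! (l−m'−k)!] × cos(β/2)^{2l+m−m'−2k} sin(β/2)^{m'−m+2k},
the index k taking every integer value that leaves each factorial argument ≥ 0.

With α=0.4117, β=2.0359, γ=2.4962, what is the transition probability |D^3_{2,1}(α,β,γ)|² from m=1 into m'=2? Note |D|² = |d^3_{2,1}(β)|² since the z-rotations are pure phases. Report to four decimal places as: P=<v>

P=0.2088

First d^3_{2,1}(β=2.0359), then the phase factors e^{-i(2)α} and e^{-i(1)γ}:
Half-angle: c=0.525112, s=0.851033. N=√(120·1·24·2)=75.894664
Admissible k: 0..1 (factorial args all ≥0)
  k=0: (−1)^1·75.8947/(24)·0.5251^5·0.8510^1 = -0.107450
  k=1: (−1)^2·75.8947/(12)·0.5251^3·0.8510^3 = +0.564449
d^3_{2,1}(2.0359) = -0.107450 +0.564449 = +0.456999
|D^3_{2,1}|² = |d^3_{2,1}(β)|² = (+0.456999)² = 0.208848 (the z-rotation phases have unit modulus)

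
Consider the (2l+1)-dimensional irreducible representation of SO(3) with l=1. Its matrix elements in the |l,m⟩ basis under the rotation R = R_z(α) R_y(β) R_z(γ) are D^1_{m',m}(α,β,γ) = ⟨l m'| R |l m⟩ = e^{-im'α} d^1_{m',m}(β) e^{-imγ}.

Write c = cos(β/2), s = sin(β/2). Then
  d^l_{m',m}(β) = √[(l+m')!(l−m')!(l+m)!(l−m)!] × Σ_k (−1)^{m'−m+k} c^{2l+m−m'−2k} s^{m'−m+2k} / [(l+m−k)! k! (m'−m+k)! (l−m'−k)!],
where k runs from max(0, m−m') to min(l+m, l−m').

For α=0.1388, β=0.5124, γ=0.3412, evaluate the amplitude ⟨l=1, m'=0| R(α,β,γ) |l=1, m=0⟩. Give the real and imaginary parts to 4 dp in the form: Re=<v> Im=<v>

Split into d^1_{0,0}(β=0.5124) × two z-phases.
Half-angle: c=0.967360, s=0.253406. N=√(1·1·1·1)=1.000000
Admissible k: 0..1 (factorial args all ≥0)
  k=0: (−1)^0·1.0000/(1)·0.9674^2·0.2534^0 = +0.935785
  k=1: (−1)^1·1.0000/(1)·0.9674^0·0.2534^2 = -0.064215
d^1_{0,0}(0.5124) = +0.935785 -0.064215 = +0.871570
Attach z-rotation phases: D = e^{-i(0)(0.1388)}·(+0.871570)·e^{-i(0)(0.3412)} = +0.871570+0.000000i

Re=0.8716 Im=0.0000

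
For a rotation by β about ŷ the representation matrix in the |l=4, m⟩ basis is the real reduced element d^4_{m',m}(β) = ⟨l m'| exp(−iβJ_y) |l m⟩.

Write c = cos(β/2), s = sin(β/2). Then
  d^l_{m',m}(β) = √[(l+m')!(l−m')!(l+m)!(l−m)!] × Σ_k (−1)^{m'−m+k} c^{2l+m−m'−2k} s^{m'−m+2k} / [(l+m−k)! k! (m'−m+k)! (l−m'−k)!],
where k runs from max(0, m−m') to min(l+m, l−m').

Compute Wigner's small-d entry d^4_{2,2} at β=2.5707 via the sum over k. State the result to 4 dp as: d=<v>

d^4_{2,2}(β=2.5707) via Wigner's sum:
Half-angle: c=0.281586, s=0.959536. N=√(720·2·720·2)=1440.000000
k∈{0,1,2} keeps every argument non-negative
  k=0: (−1)^0·1440.0000/(1440)·0.2816^8·0.9595^0 = +0.000040
  k=1: (−1)^1·1440.0000/(120)·0.2816^6·0.9595^2 = -0.005508
  k=2: (−1)^2·1440.0000/(96)·0.2816^4·0.9595^4 = +0.079943
d^4_{2,2}(2.5707) = +0.000040 -0.005508 +0.079943 = +0.074475

d=0.0745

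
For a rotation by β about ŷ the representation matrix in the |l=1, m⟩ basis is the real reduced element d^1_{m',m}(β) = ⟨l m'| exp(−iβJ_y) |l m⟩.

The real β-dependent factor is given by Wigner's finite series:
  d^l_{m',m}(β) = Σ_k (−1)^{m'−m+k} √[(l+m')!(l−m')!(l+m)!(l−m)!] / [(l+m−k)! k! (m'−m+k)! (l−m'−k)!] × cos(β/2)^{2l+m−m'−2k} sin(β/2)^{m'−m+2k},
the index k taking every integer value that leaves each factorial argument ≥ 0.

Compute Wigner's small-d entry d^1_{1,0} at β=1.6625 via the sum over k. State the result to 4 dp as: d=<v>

d=-0.7041

d^1_{1,0}(β=1.6625) via Wigner's sum:
c=cos(1.6625/2)=0.673953, s=sin(1.6625/2)=0.738774; N=√[2·1·1·1]=1.414214
k: max(0,(0)−(1))=0 … min(1+(0),1−(1))=0
  k=0: (−1)^1·1.4142/(1)·0.6740^1·0.7388^1 = -0.704136
d^1_{1,0}(1.6625) = -0.704136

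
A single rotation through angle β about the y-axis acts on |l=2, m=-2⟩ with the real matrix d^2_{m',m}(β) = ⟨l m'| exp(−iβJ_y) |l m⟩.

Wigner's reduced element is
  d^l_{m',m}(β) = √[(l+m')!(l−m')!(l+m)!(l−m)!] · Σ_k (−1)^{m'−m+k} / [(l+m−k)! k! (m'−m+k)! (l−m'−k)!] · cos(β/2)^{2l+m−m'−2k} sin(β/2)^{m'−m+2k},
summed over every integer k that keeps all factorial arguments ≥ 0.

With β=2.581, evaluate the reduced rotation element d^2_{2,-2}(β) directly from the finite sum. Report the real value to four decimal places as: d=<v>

d=0.8528

d^2_{2,-2}(β=2.581) via Wigner's sum:
With c≡cos(β/2)=0.276640 and s≡sin(β/2)=0.960974, N=[24·1·1·24]^{1/2}=24.000000
k∈{0} keeps every argument non-negative
  k=0: (−1)^4·24.0000/(24)·0.2766^0·0.9610^4 = +0.852797
d^2_{2,-2}(2.581) = +0.852797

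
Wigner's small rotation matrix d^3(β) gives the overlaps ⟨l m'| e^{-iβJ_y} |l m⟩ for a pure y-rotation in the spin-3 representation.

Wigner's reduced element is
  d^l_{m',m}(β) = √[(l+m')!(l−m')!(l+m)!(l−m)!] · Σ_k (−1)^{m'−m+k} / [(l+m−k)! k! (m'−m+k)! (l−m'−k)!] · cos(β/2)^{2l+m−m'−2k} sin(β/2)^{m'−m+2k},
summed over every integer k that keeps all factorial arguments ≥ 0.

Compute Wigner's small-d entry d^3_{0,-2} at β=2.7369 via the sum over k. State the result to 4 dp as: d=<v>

d=-0.1951

d^3_{0,-2}(β=2.7369) via Wigner's sum:
With c≡cos(β/2)=0.200968 and s≡sin(β/2)=0.979598, N=[6·6·1·120]^{1/2}=65.726707
The bounds max(0,m−m')=0 and min(l+m,l−m')=1 give 2 terms
  k=0: (−1)^2·65.7267/(12)·0.2010^4·0.9796^2 = +0.008574
  k=1: (−1)^3·65.7267/(12)·0.2010^2·0.9796^4 = -0.203707
d^3_{0,-2}(2.7369) = +0.008574 -0.203707 = -0.195134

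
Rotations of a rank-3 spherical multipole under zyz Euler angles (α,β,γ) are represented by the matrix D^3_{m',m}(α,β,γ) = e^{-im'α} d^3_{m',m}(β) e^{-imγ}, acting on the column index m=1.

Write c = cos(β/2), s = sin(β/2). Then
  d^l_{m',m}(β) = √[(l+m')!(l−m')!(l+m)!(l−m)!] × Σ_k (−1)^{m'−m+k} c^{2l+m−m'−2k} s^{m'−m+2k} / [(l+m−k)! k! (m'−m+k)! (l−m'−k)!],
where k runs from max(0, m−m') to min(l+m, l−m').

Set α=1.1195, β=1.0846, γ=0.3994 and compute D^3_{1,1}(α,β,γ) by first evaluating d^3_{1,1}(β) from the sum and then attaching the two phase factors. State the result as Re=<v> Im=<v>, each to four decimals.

Re=-0.0228 Im=0.4391

Split into d^3_{1,1}(β=1.0846) × two z-phases.
Half-angle: c=0.856524, s=0.516107. N=√(24·2·24·2)=48.000000
The bounds max(0,m−m')=0 and min(l+m,l−m')=2 give 3 terms
  k=0: (−1)^0·48.0000/(48)·0.8565^6·0.5161^0 = +0.394854
  k=1: (−1)^1·48.0000/(6)·0.8565^4·0.5161^2 = -1.146907
  k=2: (−1)^2·48.0000/(8)·0.8565^2·0.5161^4 = +0.312313
d^3_{1,1}(1.0846) = +0.394854 -1.146907 +0.312313 = -0.439739
Attach z-rotation phases: D = e^{-i(1)(1.1195)}·(-0.439739)·e^{-i(1)(0.3994)} = -0.022811+0.439147i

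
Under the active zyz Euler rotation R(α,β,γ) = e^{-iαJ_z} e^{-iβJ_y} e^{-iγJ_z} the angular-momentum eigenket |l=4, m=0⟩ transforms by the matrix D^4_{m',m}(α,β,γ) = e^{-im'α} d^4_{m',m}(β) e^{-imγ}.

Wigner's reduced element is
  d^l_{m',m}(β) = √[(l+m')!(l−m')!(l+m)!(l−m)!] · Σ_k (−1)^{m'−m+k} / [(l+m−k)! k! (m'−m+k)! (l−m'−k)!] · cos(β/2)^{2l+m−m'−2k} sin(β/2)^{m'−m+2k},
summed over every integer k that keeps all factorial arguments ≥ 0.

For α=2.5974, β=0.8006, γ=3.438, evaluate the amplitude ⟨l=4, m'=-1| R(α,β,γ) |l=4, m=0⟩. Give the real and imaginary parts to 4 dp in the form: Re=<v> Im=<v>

Split into d^4_{-1,0}(β=0.8006) × two z-phases.
With c≡cos(β/2)=0.920944 and s≡sin(β/2)=0.389695, N=[6·120·24·24]^{1/2}=643.987578
k: max(0,(0)−(-1))=1 … min(4+(0),4−(-1))=4
  k=1: (−1)^0·643.9876/(144)·0.9209^7·0.3897^1 = +0.979202
  k=2: (−1)^1·643.9876/(24)·0.9209^5·0.3897^3 = -1.051976
  k=3: (−1)^2·643.9876/(24)·0.9209^3·0.3897^5 = +0.188360
  k=4: (−1)^3·643.9876/(144)·0.9209^1·0.3897^7 = -0.005621
d^4_{-1,0}(0.8006) = +0.979202 -1.051976 +0.188360 -0.005621 = +0.109965
Phases: e^{-i·(-1)·2.5974}=-0.855546+0.517728i, e^{-i·(0)·3.438}=+1.000000+0.000000i ⇒ D=-0.094080+0.056932i

Re=-0.0941 Im=0.0569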